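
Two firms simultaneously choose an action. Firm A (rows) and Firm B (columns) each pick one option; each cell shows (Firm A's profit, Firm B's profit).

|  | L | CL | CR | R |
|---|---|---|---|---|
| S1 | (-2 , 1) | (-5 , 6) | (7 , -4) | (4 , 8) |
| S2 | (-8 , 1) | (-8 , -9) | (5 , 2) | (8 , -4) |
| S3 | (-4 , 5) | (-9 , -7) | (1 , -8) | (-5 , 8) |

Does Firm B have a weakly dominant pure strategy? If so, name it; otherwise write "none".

none

L fails to dominate CL at S1 (1<6).
CL fails to dominate L at S2 (-9<1).
CR fails to dominate L at S1 (-4<1).
R fails to dominate L at S2 (-4<1).
No single strategy dominates all the others.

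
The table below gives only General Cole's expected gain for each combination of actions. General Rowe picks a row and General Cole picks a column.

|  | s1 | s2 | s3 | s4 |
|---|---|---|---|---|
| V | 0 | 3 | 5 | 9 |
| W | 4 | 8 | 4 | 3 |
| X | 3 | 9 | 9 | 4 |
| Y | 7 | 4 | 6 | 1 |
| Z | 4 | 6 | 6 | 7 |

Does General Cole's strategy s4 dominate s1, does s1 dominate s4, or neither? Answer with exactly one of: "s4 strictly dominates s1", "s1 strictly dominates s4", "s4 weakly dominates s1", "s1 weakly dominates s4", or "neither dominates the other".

Compare s4 to s1 across each opponent action: V: 9>0, W: 3<4, X: 4>3, Y: 1<7, Z: 7>4.
s4 does better at V, X, Z but worse at W, Y; neither strategy dominates the other.

neither dominates the other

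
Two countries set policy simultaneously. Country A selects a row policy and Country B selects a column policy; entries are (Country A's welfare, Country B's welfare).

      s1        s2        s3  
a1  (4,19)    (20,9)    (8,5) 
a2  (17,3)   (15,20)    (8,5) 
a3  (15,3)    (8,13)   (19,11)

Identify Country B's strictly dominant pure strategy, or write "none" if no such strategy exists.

s1 fails to dominate s2 at a2 (3<20).
s2 fails to dominate s1 at a1 (9<19).
s3 fails to dominate s1 at a1 (5<19).
No single strategy dominates all the others.

none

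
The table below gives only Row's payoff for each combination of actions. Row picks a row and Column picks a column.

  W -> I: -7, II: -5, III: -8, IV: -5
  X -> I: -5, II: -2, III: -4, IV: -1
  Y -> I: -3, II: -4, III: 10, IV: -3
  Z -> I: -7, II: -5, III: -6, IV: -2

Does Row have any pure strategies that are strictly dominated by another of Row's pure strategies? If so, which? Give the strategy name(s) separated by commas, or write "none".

W, Z

W: dominated, since X does at least as well everywhere (I: -5>-7, II: -2>-5, III: -4>-8, IV: -1>-5).
X is not dominated — it holds its own against W at I (-5>-7); Y at II (-2>-4); Z at I (-5>-7).
Y is not dominated — it holds its own against W at I (-3>-7); X at I (-3>-5); Z at I (-3>-7).
Z is strictly dominated by X (I: -5>-7, II: -2>-5, III: -4>-6, IV: -1>-2).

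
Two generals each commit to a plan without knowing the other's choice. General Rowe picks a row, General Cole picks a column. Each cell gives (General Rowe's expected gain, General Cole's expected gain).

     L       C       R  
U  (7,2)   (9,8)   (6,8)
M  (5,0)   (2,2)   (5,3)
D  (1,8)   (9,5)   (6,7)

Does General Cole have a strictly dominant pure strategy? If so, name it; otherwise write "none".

none

L fails to dominate C at U (2<8).
C fails to dominate L at D (5<8).
R fails to dominate L at D (7<8).
No single strategy dominates all the others.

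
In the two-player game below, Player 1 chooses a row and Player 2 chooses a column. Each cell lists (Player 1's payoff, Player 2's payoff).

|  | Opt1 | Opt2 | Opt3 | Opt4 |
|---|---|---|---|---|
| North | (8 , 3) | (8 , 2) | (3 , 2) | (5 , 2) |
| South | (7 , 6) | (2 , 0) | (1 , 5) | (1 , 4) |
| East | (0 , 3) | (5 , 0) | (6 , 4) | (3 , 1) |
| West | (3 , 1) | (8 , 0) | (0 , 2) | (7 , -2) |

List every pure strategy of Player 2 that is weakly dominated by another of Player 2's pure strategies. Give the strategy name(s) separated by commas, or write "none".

Opt2, Opt4

Nothing dominates Opt1: Opt2 at North (3>2); Opt3 at North (3>2); Opt4 at North (3>2).
Opt2: dominated, since Opt1 does at least as well everywhere (North: 3>2, South: 6>0, East: 3>0, West: 1>0).
Opt3: no other strategy beats it everywhere (Opt1 at East (4>3); Opt2 at South (5>0); Opt4 at South (5>4)).
Opt1 weakly dominates Opt4 — North: 3>2, South: 6>4, East: 3>1, West: 1>-2.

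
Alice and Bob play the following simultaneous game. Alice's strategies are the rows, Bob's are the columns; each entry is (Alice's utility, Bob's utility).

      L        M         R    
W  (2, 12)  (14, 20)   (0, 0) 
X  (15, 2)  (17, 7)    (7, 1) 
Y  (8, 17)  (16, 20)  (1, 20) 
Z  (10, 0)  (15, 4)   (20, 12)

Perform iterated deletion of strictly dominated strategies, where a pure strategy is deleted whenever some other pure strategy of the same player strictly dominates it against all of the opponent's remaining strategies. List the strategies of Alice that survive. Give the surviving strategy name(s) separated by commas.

X, Z

For Alice, X strictly dominates W on the remaining columns (L: 15>2, M: 17>14, R: 7>0); eliminate W.
Row Y is eliminated: X beats it against every remaining column (L: 15>8, M: 17>16, R: 7>1).
Bob's strategy L is strictly dominated by M (X: 7>2, Z: 4>0) and is removed.
Among the remaining strategies, none is strictly dominated by another pure strategy of the same player, so the elimination stops.
Surviving strategies — Alice: {X, Z}; Bob: {M, R}.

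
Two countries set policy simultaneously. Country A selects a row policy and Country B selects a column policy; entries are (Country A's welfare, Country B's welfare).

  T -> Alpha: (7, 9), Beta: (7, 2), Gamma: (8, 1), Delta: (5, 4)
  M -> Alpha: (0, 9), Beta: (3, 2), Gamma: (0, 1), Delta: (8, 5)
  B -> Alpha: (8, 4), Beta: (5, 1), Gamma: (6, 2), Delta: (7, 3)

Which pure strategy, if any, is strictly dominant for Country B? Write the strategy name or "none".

Alpha

Alpha vs Beta: T: 9>2, M: 9>2, B: 4>1.
Alpha vs Gamma: T: 9>1, M: 9>1, B: 4>2.
Alpha vs Delta: T: 9>4, M: 9>5, B: 4>3.
Alpha strictly beats every other strategy against every opponent action, so it is strictly dominant.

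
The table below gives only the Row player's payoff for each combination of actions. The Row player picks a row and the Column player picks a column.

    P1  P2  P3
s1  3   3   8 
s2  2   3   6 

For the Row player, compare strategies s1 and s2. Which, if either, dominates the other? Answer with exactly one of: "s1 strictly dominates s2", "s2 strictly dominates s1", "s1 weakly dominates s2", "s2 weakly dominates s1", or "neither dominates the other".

Compare s1 to s2 across every action of the Column player: P1: 3>2, P2: 3=3, P3: 8>6.
s1 is at least as good everywhere and strictly better somewhere (tied only at P2), so s1 weakly but not strictly dominates s2.

s1 weakly dominates s2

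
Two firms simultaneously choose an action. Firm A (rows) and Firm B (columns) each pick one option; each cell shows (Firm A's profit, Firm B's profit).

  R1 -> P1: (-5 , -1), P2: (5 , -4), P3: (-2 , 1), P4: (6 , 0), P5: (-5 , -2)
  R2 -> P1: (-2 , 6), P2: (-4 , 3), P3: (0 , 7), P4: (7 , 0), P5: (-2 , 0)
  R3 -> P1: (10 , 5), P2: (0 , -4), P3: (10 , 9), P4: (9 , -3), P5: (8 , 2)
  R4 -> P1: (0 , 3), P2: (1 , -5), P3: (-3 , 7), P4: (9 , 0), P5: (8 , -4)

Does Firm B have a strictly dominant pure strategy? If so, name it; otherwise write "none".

P3

P3 vs P1: R1: 1>-1, R2: 7>6, R3: 9>5, R4: 7>3.
P3 vs P2: R1: 1>-4, R2: 7>3, R3: 9>-4, R4: 7>-5.
P3 vs P4: R1: 1>0, R2: 7>0, R3: 9>-3, R4: 7>0.
P3 vs P5: R1: 1>-2, R2: 7>0, R3: 9>2, R4: 7>-4.
P3 strictly beats every other strategy against every opponent action, so it is strictly dominant.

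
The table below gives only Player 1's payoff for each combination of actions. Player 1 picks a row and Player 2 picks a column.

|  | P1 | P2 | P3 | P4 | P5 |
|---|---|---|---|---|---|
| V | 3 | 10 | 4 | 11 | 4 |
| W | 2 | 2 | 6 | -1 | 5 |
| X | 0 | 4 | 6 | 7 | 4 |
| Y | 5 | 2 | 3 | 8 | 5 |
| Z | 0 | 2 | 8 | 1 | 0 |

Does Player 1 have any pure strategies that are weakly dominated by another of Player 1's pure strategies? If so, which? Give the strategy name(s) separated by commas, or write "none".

V is not dominated — it holds its own against W at P1 (3>2); X at P1 (3>0); Y at P2 (10>2); Z at P1 (3>0).
W: no other strategy beats it everywhere (V at P3 (6>4); X at P1 (2>0); Y at P3 (6>3); Z at P1 (2>0)).
Nothing dominates X: V at P3 (6>4); W at P2 (4>2); Y at P2 (4>2); Z at P2 (4>2).
Y is not dominated — it holds its own against V at P1 (5>3); W at P1 (5>2); X at P1 (5>0); Z at P1 (5>0).
Z: no other strategy beats it everywhere (V at P3 (8>4); W at P3 (8>6); X at P3 (8>6); Y at P3 (8>3)).

none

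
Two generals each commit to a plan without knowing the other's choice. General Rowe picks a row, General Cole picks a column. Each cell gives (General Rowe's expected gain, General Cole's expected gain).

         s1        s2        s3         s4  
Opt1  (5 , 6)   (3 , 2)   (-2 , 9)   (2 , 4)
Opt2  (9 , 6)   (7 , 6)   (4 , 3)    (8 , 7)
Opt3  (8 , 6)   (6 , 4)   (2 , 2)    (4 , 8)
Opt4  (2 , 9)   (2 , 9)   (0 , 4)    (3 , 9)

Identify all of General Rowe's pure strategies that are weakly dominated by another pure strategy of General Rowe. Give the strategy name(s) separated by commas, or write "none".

Opt2 weakly dominates Opt1 — s1: 9>5, s2: 7>3, s3: 4>-2, s4: 8>2.
Opt2 is not dominated — it holds its own against Opt1 at s1 (9>5); Opt3 at s1 (9>8); Opt4 at s1 (9>2).
Opt3 is weakly dominated by Opt2 (s1: 9>8, s2: 7>6, s3: 4>2, s4: 8>4).
Opt4: dominated, since Opt2 does at least as well everywhere (s1: 9>2, s2: 7>2, s3: 4>0, s4: 8>3).

Opt1, Opt3, Opt4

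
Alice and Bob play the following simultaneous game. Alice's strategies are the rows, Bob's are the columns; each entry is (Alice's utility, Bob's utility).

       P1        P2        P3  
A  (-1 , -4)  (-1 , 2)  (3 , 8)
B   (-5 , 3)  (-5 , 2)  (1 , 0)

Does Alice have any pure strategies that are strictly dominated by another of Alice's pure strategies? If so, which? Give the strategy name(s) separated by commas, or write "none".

B

Nothing dominates A: B at P1 (-1>-5).
B: dominated, since A does at least as well everywhere (P1: -1>-5, P2: -1>-5, P3: 3>1).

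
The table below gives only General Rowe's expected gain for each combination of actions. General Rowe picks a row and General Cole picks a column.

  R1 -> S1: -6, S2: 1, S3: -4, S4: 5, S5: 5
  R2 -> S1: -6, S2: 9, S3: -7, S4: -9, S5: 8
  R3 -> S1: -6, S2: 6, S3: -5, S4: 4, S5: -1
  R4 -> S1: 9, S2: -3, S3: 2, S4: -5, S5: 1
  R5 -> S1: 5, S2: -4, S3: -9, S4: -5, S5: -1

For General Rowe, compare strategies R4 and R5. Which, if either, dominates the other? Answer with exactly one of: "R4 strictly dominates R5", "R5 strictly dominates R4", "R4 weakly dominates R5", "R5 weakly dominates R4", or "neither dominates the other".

Compare R4 to R5 across every action of General Cole: S1: 9>5, S2: -3>-4, S3: 2>-9, S4: -5=-5, S5: 1>-1.
R4 is at least as good everywhere and strictly better somewhere (tied only at S4), so R4 weakly but not strictly dominates R5.

R4 weakly dominates R5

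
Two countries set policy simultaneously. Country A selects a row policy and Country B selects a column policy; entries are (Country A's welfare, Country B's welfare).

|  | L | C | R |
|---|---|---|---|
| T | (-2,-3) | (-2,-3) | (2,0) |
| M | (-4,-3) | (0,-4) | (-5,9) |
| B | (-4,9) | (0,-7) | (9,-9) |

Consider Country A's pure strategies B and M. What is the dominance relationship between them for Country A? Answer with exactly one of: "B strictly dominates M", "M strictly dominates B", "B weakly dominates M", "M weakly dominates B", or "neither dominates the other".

B weakly dominates M

Compare B to M across each choice by Country B: L: -4=-4, C: 0=0, R: 9>-5.
B is at least as good everywhere and strictly better somewhere (tied only at L, C), so B weakly but not strictly dominates M.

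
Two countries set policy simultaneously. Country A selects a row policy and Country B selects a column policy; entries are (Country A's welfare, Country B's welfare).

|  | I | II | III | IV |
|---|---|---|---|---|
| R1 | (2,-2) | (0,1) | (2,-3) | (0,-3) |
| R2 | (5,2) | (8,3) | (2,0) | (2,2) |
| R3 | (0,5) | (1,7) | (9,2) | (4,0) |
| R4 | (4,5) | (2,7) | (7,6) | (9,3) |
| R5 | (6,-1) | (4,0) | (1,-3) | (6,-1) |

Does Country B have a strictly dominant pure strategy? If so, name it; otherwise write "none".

II

II vs I: R1: 1>-2, R2: 3>2, R3: 7>5, R4: 7>5, R5: 0>-1.
II vs III: R1: 1>-3, R2: 3>0, R3: 7>2, R4: 7>6, R5: 0>-3.
II vs IV: R1: 1>-3, R2: 3>2, R3: 7>0, R4: 7>3, R5: 0>-1.
II strictly beats every other strategy against every opponent action, so it is strictly dominant.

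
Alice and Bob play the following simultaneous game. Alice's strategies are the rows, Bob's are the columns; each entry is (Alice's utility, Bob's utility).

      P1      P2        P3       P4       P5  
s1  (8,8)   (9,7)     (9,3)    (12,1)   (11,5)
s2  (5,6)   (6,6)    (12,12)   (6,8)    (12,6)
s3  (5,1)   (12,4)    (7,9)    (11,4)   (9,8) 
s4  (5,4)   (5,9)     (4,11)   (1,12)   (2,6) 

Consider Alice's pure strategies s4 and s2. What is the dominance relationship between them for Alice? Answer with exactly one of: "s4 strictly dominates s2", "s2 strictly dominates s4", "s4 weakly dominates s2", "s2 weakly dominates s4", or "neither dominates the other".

s4's payoffs vs s2's, by Bob's action — P1: 5=5, P2: 5<6, P3: 4<12, P4: 1<6, P5: 2<12.
s2 is at least as good everywhere and strictly better somewhere (tied at P1), so s2 weakly dominates s4.

s2 weakly dominates s4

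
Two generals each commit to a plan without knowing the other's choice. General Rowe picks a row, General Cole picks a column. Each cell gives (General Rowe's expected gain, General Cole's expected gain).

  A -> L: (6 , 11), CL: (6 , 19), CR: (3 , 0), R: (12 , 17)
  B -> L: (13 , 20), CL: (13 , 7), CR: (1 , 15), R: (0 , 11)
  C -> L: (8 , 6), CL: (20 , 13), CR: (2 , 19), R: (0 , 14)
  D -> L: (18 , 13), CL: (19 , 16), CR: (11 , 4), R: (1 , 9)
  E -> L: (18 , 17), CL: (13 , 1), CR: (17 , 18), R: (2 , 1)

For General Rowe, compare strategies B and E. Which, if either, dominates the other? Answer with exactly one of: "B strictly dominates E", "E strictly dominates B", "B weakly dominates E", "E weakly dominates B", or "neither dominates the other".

Compare B to E across each choice by General Cole: L: 13<18, CL: 13=13, CR: 1<17, R: 0<2.
E is at least as good everywhere and strictly better somewhere (tied at CL), so E weakly dominates B.

E weakly dominates B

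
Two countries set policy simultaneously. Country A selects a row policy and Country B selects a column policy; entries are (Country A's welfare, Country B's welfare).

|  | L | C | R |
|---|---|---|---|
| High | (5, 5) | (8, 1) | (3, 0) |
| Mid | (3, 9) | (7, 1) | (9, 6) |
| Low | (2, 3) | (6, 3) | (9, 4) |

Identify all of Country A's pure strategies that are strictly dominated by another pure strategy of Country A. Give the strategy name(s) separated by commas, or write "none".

none

High: no other strategy beats it everywhere (Mid at L (5>3); Low at L (5>2)).
Nothing dominates Mid: High at R (9>3); Low at L (3>2).
Low is not dominated — it holds its own against High at R (9>3); Mid at R (9=9).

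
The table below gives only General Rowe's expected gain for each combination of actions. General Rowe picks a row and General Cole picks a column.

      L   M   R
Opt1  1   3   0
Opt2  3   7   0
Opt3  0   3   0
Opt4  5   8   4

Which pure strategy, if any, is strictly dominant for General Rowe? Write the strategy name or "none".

Opt4

Opt4 vs Opt1: L: 5>1, M: 8>3, R: 4>0.
Opt4 vs Opt2: L: 5>3, M: 8>7, R: 4>0.
Opt4 vs Opt3: L: 5>0, M: 8>3, R: 4>0.
Opt4 strictly beats every other strategy against every opponent action, so it is strictly dominant.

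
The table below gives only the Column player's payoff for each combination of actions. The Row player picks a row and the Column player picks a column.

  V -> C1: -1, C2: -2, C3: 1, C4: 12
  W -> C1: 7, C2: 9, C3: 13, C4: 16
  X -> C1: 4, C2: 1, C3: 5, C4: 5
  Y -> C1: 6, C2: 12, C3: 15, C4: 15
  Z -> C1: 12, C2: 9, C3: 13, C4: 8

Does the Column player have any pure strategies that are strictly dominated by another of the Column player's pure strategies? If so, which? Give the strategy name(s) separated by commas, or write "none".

C1 is strictly dominated by C3 (V: 1>-1, W: 13>7, X: 5>4, Y: 15>6, Z: 13>12).
C2 is strictly dominated by C3 (V: 1>-2, W: 13>9, X: 5>1, Y: 15>12, Z: 13>9).
Nothing dominates C3: C1 at V (1>-1); C2 at V (1>-2); C4 at X (5=5).
C4: no other strategy beats it everywhere (C1 at V (12>-1); C2 at V (12>-2); C3 at V (12>1)).

C1, C2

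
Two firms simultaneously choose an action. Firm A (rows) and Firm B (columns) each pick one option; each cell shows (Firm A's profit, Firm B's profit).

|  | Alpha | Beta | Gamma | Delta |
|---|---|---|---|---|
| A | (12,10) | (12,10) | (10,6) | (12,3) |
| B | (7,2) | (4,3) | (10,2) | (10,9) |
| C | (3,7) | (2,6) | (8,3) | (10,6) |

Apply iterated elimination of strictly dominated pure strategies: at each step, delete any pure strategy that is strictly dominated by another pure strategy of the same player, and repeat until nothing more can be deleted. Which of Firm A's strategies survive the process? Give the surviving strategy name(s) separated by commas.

For Firm A, A strictly dominates C on the remaining columns (Alpha: 12>3, Beta: 12>2, Gamma: 10>8, Delta: 12>10); eliminate C.
For Firm B, Beta strictly dominates Gamma on the remaining rows (A: 10>6, B: 3>2); eliminate Gamma.
Firm A's strategy B is strictly dominated by A (Alpha: 12>7, Beta: 12>4, Delta: 12>10) and is removed.
For Firm B, Alpha strictly dominates Delta on the remaining rows (A: 10>3); eliminate Delta.
Among the remaining strategies, none is strictly dominated by another pure strategy of the same player, so the elimination stops.
Surviving strategies — Firm A: {A}; Firm B: {Alpha, Beta}.

A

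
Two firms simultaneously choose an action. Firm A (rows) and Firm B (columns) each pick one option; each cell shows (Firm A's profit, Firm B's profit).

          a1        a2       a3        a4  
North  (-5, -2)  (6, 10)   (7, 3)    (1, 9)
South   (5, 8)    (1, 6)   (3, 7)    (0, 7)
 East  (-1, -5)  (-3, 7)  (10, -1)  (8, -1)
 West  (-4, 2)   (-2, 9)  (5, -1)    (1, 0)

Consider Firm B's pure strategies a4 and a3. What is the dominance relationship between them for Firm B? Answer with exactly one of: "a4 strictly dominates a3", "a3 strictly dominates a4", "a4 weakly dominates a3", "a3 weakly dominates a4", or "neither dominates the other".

a4's payoffs vs a3's, by Firm A's action — North: 9>3, South: 7=7, East: -1=-1, West: 0>-1.
a4 is at least as good everywhere and strictly better somewhere (tied only at South, East), so a4 weakly but not strictly dominates a3.

a4 weakly dominates a3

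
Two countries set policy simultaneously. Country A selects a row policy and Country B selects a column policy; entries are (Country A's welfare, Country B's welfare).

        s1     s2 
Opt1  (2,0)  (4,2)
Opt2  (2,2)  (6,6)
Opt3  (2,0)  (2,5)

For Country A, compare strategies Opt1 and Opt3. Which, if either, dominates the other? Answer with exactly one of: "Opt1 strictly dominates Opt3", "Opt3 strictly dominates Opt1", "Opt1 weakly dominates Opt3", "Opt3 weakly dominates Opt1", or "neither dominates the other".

Opt1 weakly dominates Opt3

Opt1's payoffs vs Opt3's, by Country B's action — s1: 2=2, s2: 4>2.
Opt1 is at least as good everywhere and strictly better somewhere (tied only at s1), so Opt1 weakly but not strictly dominates Opt3.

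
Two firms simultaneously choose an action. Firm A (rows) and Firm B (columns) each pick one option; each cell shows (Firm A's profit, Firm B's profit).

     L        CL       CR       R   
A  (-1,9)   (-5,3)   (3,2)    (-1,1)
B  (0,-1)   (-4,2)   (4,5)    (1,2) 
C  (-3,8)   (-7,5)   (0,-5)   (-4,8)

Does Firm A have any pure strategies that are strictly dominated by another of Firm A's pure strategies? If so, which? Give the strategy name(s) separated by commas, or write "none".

A, C

A: dominated, since B does at least as well everywhere (L: 0>-1, CL: -4>-5, CR: 4>3, R: 1>-1).
Nothing dominates B: A at L (0>-1); C at L (0>-3).
A strictly dominates C — L: -1>-3, CL: -5>-7, CR: 3>0, R: -1>-4.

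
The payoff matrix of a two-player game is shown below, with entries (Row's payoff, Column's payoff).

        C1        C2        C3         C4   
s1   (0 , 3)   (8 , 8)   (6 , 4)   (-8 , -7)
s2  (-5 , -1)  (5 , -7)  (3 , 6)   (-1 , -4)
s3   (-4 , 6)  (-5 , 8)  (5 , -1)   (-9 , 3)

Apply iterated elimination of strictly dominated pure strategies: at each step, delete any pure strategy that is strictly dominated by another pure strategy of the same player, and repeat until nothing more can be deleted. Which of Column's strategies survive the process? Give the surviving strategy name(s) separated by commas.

For Row, s1 strictly dominates s3 on the remaining columns (C1: 0>-4, C2: 8>-5, C3: 6>5, C4: -8>-9); eliminate s3.
Column's strategy C1 is strictly dominated by C3 (s1: 4>3, s2: 6>-1) and is removed.
For Column, C3 strictly dominates C4 on the remaining rows (s1: 4>-7, s2: 6>-4); eliminate C4.
Row's strategy s2 is strictly dominated by s1 (C2: 8>5, C3: 6>3) and is removed.
Column C3 is eliminated: C2 beats it against every remaining row (s1: 8>4).
Among the remaining strategies, none is strictly dominated by another pure strategy of the same player, so the elimination stops.
Surviving strategies — Row: {s1}; Column: {C2}.

C2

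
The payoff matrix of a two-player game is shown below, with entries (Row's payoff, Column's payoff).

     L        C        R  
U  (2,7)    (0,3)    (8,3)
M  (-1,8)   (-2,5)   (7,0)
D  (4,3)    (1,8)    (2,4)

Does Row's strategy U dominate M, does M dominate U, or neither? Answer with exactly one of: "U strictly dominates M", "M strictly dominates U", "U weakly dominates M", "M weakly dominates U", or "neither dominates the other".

U strictly dominates M

Compare U to M across each opponent action: L: 2>-1, C: 0>-2, R: 8>7.
Every comparison favours U, so U strictly dominates M.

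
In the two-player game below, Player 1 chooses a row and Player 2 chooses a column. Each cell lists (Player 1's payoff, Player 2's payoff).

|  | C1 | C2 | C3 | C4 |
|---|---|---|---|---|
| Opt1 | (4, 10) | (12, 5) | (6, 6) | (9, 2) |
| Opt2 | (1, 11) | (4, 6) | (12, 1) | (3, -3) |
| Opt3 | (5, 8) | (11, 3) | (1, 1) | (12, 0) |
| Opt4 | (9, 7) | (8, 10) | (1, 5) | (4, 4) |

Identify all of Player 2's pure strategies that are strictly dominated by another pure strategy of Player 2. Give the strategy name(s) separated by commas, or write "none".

C1 is not dominated — it holds its own against C2 at Opt1 (10>5); C3 at Opt1 (10>6); C4 at Opt1 (10>2).
C2: no other strategy beats it everywhere (C1 at Opt4 (10>7); C3 at Opt2 (6>1); C4 at Opt1 (5>2)).
C3 is strictly dominated by C1 (Opt1: 10>6, Opt2: 11>1, Opt3: 8>1, Opt4: 7>5).
C4: dominated, since C1 does at least as well everywhere (Opt1: 10>2, Opt2: 11>-3, Opt3: 8>0, Opt4: 7>4).

C3, C4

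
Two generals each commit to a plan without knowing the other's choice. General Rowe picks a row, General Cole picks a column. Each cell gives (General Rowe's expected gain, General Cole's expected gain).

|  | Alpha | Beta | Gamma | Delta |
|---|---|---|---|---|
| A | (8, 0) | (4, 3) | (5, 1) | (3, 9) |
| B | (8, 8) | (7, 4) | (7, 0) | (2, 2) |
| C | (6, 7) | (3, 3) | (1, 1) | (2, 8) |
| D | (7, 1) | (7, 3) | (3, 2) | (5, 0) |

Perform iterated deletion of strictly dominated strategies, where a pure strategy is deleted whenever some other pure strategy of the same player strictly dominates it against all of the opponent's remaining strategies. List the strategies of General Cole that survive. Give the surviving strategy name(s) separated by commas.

Alpha, Beta, Delta

For General Rowe, A strictly dominates C on the remaining columns (Alpha: 8>6, Beta: 4>3, Gamma: 5>1, Delta: 3>2); eliminate C.
Column Gamma is eliminated: Beta beats it against every remaining row (A: 3>1, B: 4>0, D: 3>2).
Among the remaining strategies, none is strictly dominated by another pure strategy of the same player, so the elimination stops.
Surviving strategies — General Rowe: {A, B, D}; General Cole: {Alpha, Beta, Delta}.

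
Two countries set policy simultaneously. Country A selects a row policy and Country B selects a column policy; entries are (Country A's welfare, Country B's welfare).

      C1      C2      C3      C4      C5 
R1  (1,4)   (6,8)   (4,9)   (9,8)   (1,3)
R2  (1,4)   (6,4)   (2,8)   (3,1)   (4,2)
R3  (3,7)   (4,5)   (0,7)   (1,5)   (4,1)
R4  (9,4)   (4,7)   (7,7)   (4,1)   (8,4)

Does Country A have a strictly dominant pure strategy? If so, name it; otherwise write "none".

R1 fails to dominate R2 at C1 (1=1).
R2 fails to dominate R1 at C1 (1=1).
R3 fails to dominate R1 at C2 (4<6).
R4 fails to dominate R1 at C2 (4<6).
No single strategy dominates all the others.

none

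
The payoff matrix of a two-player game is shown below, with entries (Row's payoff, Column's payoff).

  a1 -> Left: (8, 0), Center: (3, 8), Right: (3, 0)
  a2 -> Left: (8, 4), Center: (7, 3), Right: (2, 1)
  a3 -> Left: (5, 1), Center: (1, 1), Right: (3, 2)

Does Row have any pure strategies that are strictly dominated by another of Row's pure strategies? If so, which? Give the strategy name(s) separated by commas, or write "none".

none

a1 is not dominated — it holds its own against a2 at Left (8=8); a3 at Left (8>5).
a2: no other strategy beats it everywhere (a1 at Left (8=8); a3 at Left (8>5)).
a3 is not dominated — it holds its own against a1 at Right (3=3); a2 at Right (3>2).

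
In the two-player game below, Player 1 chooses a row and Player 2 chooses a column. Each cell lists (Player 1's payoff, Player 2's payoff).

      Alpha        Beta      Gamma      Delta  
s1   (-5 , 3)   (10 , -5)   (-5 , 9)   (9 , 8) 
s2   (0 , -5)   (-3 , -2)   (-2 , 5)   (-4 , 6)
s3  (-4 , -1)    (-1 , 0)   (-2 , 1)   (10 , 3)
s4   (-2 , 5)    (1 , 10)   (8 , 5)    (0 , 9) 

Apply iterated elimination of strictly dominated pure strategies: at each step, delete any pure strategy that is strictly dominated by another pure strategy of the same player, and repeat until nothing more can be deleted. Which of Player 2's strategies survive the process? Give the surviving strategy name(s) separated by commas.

Beta, Gamma, Delta

For Player 2, Delta strictly dominates Alpha on the remaining rows (s1: 8>3, s2: 6>-5, s3: 3>-1, s4: 9>5); eliminate Alpha.
Row s2 is eliminated: s4 beats it against every remaining column (Beta: 1>-3, Gamma: 8>-2, Delta: 0>-4).
Among the remaining strategies, none is strictly dominated by another pure strategy of the same player, so the elimination stops.
Surviving strategies — Player 1: {s1, s3, s4}; Player 2: {Beta, Gamma, Delta}.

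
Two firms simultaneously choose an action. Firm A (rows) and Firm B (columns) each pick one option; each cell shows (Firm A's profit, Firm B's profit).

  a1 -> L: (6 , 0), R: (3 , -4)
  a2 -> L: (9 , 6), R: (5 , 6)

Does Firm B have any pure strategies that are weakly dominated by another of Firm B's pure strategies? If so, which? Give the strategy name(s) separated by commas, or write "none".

R

L: no other strategy beats it everywhere (R at a1 (0>-4)).
L weakly dominates R — a1: 0>-4, a2: 6=6.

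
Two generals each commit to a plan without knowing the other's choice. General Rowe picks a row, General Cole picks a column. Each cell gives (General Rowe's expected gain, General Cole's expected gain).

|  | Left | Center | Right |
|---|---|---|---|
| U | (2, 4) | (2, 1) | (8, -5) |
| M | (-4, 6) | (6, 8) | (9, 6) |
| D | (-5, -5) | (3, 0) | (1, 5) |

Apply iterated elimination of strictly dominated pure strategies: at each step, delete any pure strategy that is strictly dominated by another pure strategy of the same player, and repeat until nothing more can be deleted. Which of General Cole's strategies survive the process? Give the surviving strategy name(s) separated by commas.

Left, Center

Row D is eliminated: M beats it against every remaining column (Left: -4>-5, Center: 6>3, Right: 9>1).
General Cole's strategy Right is strictly dominated by Center (U: 1>-5, M: 8>6) and is removed.
Among the remaining strategies, none is strictly dominated by another pure strategy of the same player, so the elimination stops.
Surviving strategies — General Rowe: {U, M}; General Cole: {Left, Center}.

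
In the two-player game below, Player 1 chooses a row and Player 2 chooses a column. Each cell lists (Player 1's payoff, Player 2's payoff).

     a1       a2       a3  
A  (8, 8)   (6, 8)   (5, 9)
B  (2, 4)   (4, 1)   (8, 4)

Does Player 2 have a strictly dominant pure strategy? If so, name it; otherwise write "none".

a1 fails to dominate a2 at A (8=8).
a2 fails to dominate a1 at A (8=8).
a3 fails to dominate a1 at B (4=4).
No single strategy dominates all the others.

none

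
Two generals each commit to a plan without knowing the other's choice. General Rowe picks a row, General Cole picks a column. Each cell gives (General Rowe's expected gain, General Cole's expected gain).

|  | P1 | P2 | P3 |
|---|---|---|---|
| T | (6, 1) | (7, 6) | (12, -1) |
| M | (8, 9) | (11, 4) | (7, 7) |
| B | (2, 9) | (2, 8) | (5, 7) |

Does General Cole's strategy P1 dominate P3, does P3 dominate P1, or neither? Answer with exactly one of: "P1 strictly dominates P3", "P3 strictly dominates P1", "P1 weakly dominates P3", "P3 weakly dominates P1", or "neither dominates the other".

P1 strictly dominates P3

P1's payoffs vs P3's, by General Rowe's action — T: 1>-1, M: 9>7, B: 9>7.
P1 gives a strictly higher payoff against every action of General Rowe, so P1 strictly dominates P3.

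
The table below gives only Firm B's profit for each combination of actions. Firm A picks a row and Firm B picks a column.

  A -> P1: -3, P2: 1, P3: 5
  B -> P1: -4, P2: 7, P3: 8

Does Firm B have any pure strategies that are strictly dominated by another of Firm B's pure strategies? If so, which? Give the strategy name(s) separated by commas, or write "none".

P1: dominated, since P2 does at least as well everywhere (A: 1>-3, B: 7>-4).
P2 is strictly dominated by P3 (A: 5>1, B: 8>7).
P3 is not dominated — it holds its own against P1 at A (5>-3); P2 at A (5>1).

P1, P2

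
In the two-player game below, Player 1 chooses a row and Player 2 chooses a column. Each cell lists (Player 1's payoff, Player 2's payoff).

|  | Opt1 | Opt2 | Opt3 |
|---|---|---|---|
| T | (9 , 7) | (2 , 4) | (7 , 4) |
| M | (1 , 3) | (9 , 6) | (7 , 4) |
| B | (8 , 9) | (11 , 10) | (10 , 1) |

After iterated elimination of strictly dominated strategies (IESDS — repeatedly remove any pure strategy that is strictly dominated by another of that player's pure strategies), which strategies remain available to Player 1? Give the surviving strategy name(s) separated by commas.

For Player 1, B strictly dominates M on the remaining columns (Opt1: 8>1, Opt2: 11>9, Opt3: 10>7); eliminate M.
Column Opt3 is eliminated: Opt1 beats it against every remaining row (T: 7>4, B: 9>1).
Among the remaining strategies, none is strictly dominated by another pure strategy of the same player, so the elimination stops.
Surviving strategies — Player 1: {T, B}; Player 2: {Opt1, Opt2}.

T, B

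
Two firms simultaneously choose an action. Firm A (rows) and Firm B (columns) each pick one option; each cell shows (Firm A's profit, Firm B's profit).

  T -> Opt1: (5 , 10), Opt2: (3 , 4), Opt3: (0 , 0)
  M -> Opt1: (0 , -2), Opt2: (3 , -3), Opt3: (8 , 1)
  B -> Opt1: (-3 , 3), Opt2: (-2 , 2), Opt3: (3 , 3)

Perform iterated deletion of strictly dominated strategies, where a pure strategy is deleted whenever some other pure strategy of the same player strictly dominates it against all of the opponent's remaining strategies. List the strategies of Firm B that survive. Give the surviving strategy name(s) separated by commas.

Opt1, Opt3

Row B is eliminated: M beats it against every remaining column (Opt1: 0>-3, Opt2: 3>-2, Opt3: 8>3).
Column Opt2 is eliminated: Opt1 beats it against every remaining row (T: 10>4, M: -2>-3).
Among the remaining strategies, none is strictly dominated by another pure strategy of the same player, so the elimination stops.
Surviving strategies — Firm A: {T, M}; Firm B: {Opt1, Opt3}.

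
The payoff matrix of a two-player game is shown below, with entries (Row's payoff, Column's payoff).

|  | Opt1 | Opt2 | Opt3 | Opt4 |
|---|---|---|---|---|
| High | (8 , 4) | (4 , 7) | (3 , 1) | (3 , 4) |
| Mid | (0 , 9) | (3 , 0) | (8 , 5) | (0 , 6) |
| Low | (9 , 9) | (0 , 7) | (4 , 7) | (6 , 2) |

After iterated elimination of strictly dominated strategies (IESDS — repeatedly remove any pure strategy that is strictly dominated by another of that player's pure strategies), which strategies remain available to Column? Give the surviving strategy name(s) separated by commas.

For Column, Opt1 strictly dominates Opt3 on the remaining rows (High: 4>1, Mid: 9>5, Low: 9>7); eliminate Opt3.
Row's strategy Mid is strictly dominated by High (Opt1: 8>0, Opt2: 4>3, Opt4: 3>0) and is removed.
Column Opt4 is eliminated: Opt2 beats it against every remaining row (High: 7>4, Low: 7>2).
Among the remaining strategies, none is strictly dominated by another pure strategy of the same player, so the elimination stops.
Surviving strategies — Row: {High, Low}; Column: {Opt1, Opt2}.

Opt1, Opt2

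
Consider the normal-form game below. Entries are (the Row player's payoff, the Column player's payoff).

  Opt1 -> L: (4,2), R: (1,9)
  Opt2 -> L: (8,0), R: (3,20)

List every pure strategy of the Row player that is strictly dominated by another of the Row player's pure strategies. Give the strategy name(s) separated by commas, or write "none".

Opt1

Opt1: dominated, since Opt2 does at least as well everywhere (L: 8>4, R: 3>1).
Opt2: no other strategy beats it everywhere (Opt1 at L (8>4)).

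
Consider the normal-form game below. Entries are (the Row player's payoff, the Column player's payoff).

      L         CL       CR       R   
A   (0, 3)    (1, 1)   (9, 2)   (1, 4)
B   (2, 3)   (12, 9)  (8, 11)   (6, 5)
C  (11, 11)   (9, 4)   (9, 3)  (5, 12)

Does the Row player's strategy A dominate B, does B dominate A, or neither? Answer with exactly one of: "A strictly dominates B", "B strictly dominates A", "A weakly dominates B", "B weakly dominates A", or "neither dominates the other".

neither dominates the other

Compare A to B across every action of the Column player: L: 0<2, CL: 1<12, CR: 9>8, R: 1<6.
A does better at CR but worse at L, CL, R; neither strategy dominates the other.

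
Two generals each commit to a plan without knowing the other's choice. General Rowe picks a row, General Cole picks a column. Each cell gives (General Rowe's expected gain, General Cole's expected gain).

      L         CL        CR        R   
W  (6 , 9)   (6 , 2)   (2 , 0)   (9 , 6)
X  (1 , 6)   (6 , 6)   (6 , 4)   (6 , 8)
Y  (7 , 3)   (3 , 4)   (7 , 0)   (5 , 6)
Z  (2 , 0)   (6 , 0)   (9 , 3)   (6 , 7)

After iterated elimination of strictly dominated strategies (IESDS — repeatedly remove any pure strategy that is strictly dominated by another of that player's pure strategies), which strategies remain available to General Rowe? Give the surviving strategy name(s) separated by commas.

W, Y

For General Cole, R strictly dominates CL on the remaining rows (W: 6>2, X: 8>6, Y: 6>4, Z: 7>0); eliminate CL.
For General Cole, R strictly dominates CR on the remaining rows (W: 6>0, X: 8>4, Y: 6>0, Z: 7>3); eliminate CR.
Row X is eliminated: W beats it against every remaining column (L: 6>1, R: 9>6).
General Rowe's strategy Z is strictly dominated by W (L: 6>2, R: 9>6) and is removed.
Among the remaining strategies, none is strictly dominated by another pure strategy of the same player, so the elimination stops.
Surviving strategies — General Rowe: {W, Y}; General Cole: {L, R}.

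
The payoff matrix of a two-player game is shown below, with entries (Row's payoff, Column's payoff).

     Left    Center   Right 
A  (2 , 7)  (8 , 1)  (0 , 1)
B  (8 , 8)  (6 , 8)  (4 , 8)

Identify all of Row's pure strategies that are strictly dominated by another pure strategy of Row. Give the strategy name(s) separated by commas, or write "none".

Nothing dominates A: B at Center (8>6).
B is not dominated — it holds its own against A at Left (8>2).

none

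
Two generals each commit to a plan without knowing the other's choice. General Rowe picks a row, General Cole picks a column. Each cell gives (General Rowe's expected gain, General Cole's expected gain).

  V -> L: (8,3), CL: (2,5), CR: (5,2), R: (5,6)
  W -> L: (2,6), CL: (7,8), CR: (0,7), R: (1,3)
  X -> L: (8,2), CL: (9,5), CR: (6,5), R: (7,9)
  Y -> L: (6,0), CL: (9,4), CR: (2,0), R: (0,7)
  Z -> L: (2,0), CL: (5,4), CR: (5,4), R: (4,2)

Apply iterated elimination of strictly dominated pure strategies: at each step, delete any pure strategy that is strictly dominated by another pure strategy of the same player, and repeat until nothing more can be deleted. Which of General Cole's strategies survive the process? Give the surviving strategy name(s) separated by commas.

R

Row W is eliminated: X beats it against every remaining column (L: 8>2, CL: 9>7, CR: 6>0, R: 7>1).
Row Z is eliminated: X beats it against every remaining column (L: 8>2, CL: 9>5, CR: 6>5, R: 7>4).
Column L is eliminated: CL beats it against every remaining row (V: 5>3, X: 5>2, Y: 4>0).
General Rowe's strategy V is strictly dominated by X (CL: 9>2, CR: 6>5, R: 7>5) and is removed.
Column CL is eliminated: R beats it against every remaining row (X: 9>5, Y: 7>4).
Row Y is eliminated: X beats it against every remaining column (CR: 6>2, R: 7>0).
General Cole's strategy CR is strictly dominated by R (X: 9>5) and is removed.
Among the remaining strategies, none is strictly dominated by another pure strategy of the same player, so the elimination stops.
Surviving strategies — General Rowe: {X}; General Cole: {R}.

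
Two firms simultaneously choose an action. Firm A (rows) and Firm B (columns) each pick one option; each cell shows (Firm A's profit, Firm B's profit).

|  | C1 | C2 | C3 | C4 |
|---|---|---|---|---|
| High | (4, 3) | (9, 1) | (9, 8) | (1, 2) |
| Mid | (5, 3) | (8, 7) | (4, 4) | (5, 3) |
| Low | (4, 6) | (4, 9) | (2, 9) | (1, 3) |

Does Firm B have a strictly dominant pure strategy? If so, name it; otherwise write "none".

C1 fails to dominate C2 at Mid (3<7).
C2 fails to dominate C1 at High (1<3).
C3 fails to dominate C2 at Mid (4<7).
C4 fails to dominate C1 at High (2<3).
No single strategy dominates all the others.

none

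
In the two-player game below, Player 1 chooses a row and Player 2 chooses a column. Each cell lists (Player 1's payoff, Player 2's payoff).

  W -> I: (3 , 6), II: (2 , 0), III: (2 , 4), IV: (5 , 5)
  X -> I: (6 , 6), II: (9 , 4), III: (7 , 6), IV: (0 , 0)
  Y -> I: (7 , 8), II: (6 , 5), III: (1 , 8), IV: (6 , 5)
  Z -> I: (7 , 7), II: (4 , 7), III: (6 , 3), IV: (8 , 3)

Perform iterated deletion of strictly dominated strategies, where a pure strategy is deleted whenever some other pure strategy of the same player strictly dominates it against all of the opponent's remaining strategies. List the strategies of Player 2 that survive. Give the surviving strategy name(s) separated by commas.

For Player 1, Z strictly dominates W on the remaining columns (I: 7>3, II: 4>2, III: 6>2, IV: 8>5); eliminate W.
For Player 2, I strictly dominates IV on the remaining rows (X: 6>0, Y: 8>5, Z: 7>3); eliminate IV.
Among the remaining strategies, none is strictly dominated by another pure strategy of the same player, so the elimination stops.
Surviving strategies — Player 1: {X, Y, Z}; Player 2: {I, II, III}.

I, II, III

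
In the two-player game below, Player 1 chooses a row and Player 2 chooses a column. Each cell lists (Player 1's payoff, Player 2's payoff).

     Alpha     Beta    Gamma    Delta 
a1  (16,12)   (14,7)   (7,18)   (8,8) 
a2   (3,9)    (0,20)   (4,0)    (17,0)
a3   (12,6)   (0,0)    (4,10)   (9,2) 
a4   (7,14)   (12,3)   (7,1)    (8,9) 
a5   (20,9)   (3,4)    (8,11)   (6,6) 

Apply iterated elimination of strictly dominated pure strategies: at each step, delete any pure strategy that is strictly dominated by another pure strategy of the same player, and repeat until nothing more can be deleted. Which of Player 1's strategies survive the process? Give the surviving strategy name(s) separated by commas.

Player 2's strategy Delta is strictly dominated by Alpha (a1: 12>8, a2: 9>0, a3: 6>2, a4: 14>9, a5: 9>6) and is removed.
Row a2 is eliminated: a1 beats it against every remaining column (Alpha: 16>3, Beta: 14>0, Gamma: 7>4).
Row a3 is eliminated: a1 beats it against every remaining column (Alpha: 16>12, Beta: 14>0, Gamma: 7>4).
Player 2's strategy Beta is strictly dominated by Alpha (a1: 12>7, a4: 14>3, a5: 9>4) and is removed.
For Player 1, a5 strictly dominates a1 on the remaining columns (Alpha: 20>16, Gamma: 8>7); eliminate a1.
Row a4 is eliminated: a5 beats it against every remaining column (Alpha: 20>7, Gamma: 8>7).
For Player 2, Gamma strictly dominates Alpha on the remaining rows (a5: 11>9); eliminate Alpha.
Among the remaining strategies, none is strictly dominated by another pure strategy of the same player, so the elimination stops.
Surviving strategies — Player 1: {a5}; Player 2: {Gamma}.

a5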